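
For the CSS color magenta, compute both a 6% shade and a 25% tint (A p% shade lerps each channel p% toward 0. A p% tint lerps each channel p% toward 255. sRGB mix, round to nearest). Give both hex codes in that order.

CSS magenta is rgb(255, 0, 255).
6% shade:
  R: 255 + 0.06×(0−255) = 255 − 15.3 = 239.7 → 240
  G: 0 + 0.06×(0−0) = 0 + 0 = 0 → 0
  B: 255 + 0.06×(0−255) = 255 − 15.3 = 239.7 → 240
  → #F000F0
25% tint:
  R: 255 + 0 = 255 → 255
  G: 0 + 0.25×(255−0) = 0 + 63.75 = 63.75 → 64
  B: 255 + 0 = 255 → 255
  → #FF40FF

#F000F0, #FF40FF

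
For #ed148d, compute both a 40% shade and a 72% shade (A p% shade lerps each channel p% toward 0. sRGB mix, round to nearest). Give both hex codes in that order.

#8e0c55, #420627

#ed148d is rgb(237, 20, 141).
40% shade:
  R: 237 + 0.4×(0−237) = 237 − 94.8 = 142.2 → 142
  G: 20 + 0.4×(0−20) = 20 − 8 = 12 → 12
  B: 141 − 56.4 = 84.6 → 85
  → #8e0c55
72% shade:
  R: 237 + 0.72×(0−237) = 237 − 170.64 = 66.36 → 66
  G: 20 + 0.72×(0−20) = 20 − 14.4 = 5.6 → 6
  B: 141 + 0.72×(0−141) = 141 − 101.52 = 39.48 → 39
  → #420627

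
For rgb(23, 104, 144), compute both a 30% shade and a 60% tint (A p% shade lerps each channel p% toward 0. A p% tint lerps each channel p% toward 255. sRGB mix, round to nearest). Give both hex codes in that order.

30% shade:
  R: 23 + 0.3×(0−23) = 23 − 6.9 = 16.1 → 16
  G: 104 + 0.3×(0−104) = 104 − 31.2 = 72.8 → 73
  B: 144 + 0.3×(0−144) = 144 − 43.2 = 100.8 → 101
  → #104965
60% tint:
  R: 23 + 0.6×(255−23) = 23 + 139.2 = 162.2 → 162
  G: 104 + 0.6×(255−104) = 104 + 90.6 = 194.6 → 195
  B: 144 + 66.6 = 210.6 → 211
  → #A2C3D3

#104965, #A2C3D3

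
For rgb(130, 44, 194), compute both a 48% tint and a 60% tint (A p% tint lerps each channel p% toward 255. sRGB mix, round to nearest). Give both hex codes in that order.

#BE91DF, #CDABE7

48% tint:
  R: 130 + 0.48×(255−130) = 130 + 60 = 190 → 190
  G: 44 + 0.48×(255−44) = 44 + 101.28 = 145.28 → 145
  B: 194 + 0.48×(255−194) = 194 + 29.28 = 223.28 → 223
  → #BE91DF
60% tint:
  R: 130 + 0.6×(255−130) = 130 + 75 = 205 → 205
  G: 44 + 126.6 = 170.6 → 171
  B: 194 + 0.6×(255−194) = 194 + 36.6 = 230.6 → 231
  → #CDABE7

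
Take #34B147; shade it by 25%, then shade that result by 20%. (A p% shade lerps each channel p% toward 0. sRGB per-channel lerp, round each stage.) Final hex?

#1F6A2A

#34B147 is rgb(52, 177, 71).
A 25% shade moves each channel 25% toward 0:
  R: 52 + 0.25×(0−52) = 52 − 13 = 39 → 39
  G: 177 + 0.25×(0−177) = 177 − 44.25 = 132.75 → 133
  B: 71 + 0.25×(0−71) = 71 − 17.75 = 53.25 → 53
After the shade: rgb(39, 133, 53) = #278535.
A 20% shade moves each channel 20% toward 0:
  R: 39 + 0.2×(0−39) = 39 − 7.8 = 31.2 → 31
  G: 133 − 26.6 = 106.4 → 106
  B: 53 + 0.2×(0−53) = 53 − 10.6 = 42.4 → 42
rgb(31, 106, 42) = #1F6A2A.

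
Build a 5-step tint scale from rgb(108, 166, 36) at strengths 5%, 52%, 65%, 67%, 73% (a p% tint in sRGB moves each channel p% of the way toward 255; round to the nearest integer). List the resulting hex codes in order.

#73AA2F, #B8D496, #CCE0B2, #CEE2B7, #D7E7C4

5%: (108 + 7.35 = 115.35→115, 166 + 4.45 = 170.45→170, 36 + 10.95 = 46.95→47) → #73AA2F
52%: (108 + 76.44 = 184.44→184, 166 + 46.28 = 212.28→212, 36 + 113.88 = 149.88→150) → #B8D496
65%: (108 + 95.55 = 203.55→204, 166 + 57.85 = 223.85→224, 36 + 142.35 = 178.35→178) → #CCE0B2
67%: (108 + 98.49 = 206.49→206, 166 + 59.63 = 225.63→226, 36 + 146.73 = 182.73→183) → #CEE2B7
73%: (108 + 107.31 = 215.31→215, 166 + 64.97 = 230.97→231, 36 + 159.87 = 195.87→196) → #D7E7C4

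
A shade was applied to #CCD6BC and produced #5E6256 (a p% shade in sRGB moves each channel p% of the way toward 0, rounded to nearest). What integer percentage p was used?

#CCD6BC is rgb(204, 214, 188); #5E6256 is rgb(94, 98, 86).
On the G channel (widest range): 98 ≈ 214 + (p/100)(0 − 214), so p ≈ 100×(98 − 214)/(0 − 214) = -11600/-214 = 54.21.
p = 54 reproduces all three channels after rounding.

54%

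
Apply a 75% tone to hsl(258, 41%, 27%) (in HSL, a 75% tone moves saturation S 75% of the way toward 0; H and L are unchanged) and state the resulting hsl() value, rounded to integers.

S moves 75% from 41 toward 0: 41 − 30.75 = 10.25 → 10.
H and L are unchanged.

hsl(258, 10%, 27%)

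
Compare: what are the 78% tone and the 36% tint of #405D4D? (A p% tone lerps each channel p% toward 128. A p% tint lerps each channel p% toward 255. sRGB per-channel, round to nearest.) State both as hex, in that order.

#405D4D is rgb(64, 93, 77).
78% tone:
  R: 64 + 0.78×(128−64) = 64 + 49.92 = 113.92 → 114
  G: 93 + 27.3 = 120.3 → 120
  B: 77 + 39.78 = 116.78 → 117
  → #727875
36% tint:
  R: 64 + 0.36×(255−64) = 64 + 68.76 = 132.76 → 133
  G: 93 + 0.36×(255−93) = 93 + 58.32 = 151.32 → 151
  B: 77 + 64.08 = 141.08 → 141
  → #85978D

#727875, #85978D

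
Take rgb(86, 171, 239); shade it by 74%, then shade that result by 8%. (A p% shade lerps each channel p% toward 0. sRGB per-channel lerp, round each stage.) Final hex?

A 74% shade moves each channel 74% toward 0:
  R: 86 − 63.64 = 22.36 → 22
  G: 171 + 0.74×(0−171) = 171 − 126.54 = 44.46 → 44
  B: 239 − 176.86 = 62.14 → 62
After the shade: rgb(22, 44, 62) = #162C3E.
An 8% shade moves each channel 8% toward 0:
  R: 22 + 0.08×(0−22) = 22 − 1.76 = 20.24 → 20
  G: 44 + 0.08×(0−44) = 44 − 3.52 = 40.48 → 40
  B: 62 + 0.08×(0−62) = 62 − 4.96 = 57.04 → 57
rgb(20, 40, 57) = #142839.

#142839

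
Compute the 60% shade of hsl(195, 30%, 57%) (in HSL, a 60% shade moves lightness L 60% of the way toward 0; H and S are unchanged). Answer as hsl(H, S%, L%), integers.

hsl(195, 30%, 23%)

L moves 60% from 57 toward 0: 57 − 34.2 = 22.8 → 23.
H and S are unchanged.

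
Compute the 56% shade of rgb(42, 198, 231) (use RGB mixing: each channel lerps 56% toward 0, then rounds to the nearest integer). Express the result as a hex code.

Per channel, c → c + 0.56(0 − c):
  R: 42 − 23.52 = 18.48 → 18
  G: 198 + 0.56×(0−198) = 198 − 110.88 = 87.12 → 87
  B: 231 + 0.56×(0−231) = 231 − 129.36 = 101.64 → 102
rgb(18, 87, 102) = #125766.

#125766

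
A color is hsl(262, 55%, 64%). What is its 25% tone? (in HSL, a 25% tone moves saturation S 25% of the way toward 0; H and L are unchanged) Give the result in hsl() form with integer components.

S moves 25% from 55 toward 0: 55 − 13.75 = 41.25 → 41.
H and L are unchanged.

hsl(262, 41%, 64%)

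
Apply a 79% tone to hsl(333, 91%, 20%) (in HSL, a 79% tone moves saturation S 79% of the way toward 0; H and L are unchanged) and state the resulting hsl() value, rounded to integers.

hsl(333, 19%, 20%)

S moves 79% from 91 toward 0: 91 − 71.89 = 19.11 → 19.
H and L are unchanged.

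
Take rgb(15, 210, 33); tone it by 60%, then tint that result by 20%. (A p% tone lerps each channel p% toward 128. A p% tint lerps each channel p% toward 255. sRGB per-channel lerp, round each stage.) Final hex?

#75b47b

A 60% tone moves each channel 60% toward 128:
  R: 15 + 0.6×(128−15) = 15 + 67.8 = 82.8 → 83
  G: 210 − 49.2 = 160.8 → 161
  B: 33 + 0.6×(128−33) = 33 + 57 = 90 → 90
After the tone: rgb(83, 161, 90) = #53a15a.
A 20% tint moves each channel 20% toward 255:
  R: 83 + 0.2×(255−83) = 83 + 34.4 = 117.4 → 117
  G: 161 + 0.2×(255−161) = 161 + 18.8 = 179.8 → 180
  B: 90 + 33 = 123 → 123
rgb(117, 180, 123) = #75b47b.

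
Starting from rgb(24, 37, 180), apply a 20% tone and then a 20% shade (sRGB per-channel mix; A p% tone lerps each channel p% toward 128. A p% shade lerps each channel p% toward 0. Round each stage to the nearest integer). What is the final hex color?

#242c88

A 20% tone moves each channel 20% toward 128:
  R: 24 + 20.8 = 44.8 → 45
  G: 37 + 0.2×(128−37) = 37 + 18.2 = 55.2 → 55
  B: 180 − 10.4 = 169.6 → 170
After the tone: rgb(45, 55, 170) = #2d37aa.
Per channel, c → c + 0.2(0 − c):
  R: 45 − 9 = 36 → 36
  G: 55 + 0.2×(0−55) = 55 − 11 = 44 → 44
  B: 170 − 34 = 136 → 136
rgb(36, 44, 136) = #242c88.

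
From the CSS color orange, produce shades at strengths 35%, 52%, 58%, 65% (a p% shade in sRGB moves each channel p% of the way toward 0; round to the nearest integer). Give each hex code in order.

#a66b00, #7a4f00, #6b4500, #593a00

CSS orange is rgb(255, 165, 0).
35%: (255 − 89.25 = 165.75→166, 165 − 57.75 = 107.25→107, 0→0) → #a66b00
52%: (255 − 132.6 = 122.4→122, 165 − 85.8 = 79.2→79, 0→0) → #7a4f00
58%: (255 − 147.9 = 107.1→107, 165 − 95.7 = 69.3→69, 0→0) → #6b4500
65%: (255 − 165.75 = 89.25→89, 165 − 107.25 = 57.75→58, 0→0) → #593a00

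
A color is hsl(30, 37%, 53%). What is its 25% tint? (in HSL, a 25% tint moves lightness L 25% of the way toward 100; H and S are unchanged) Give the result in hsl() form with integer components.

hsl(30, 37%, 65%)

L moves 25% from 53 toward 100: 53 + 11.75 = 64.75 → 65.
H and S are unchanged.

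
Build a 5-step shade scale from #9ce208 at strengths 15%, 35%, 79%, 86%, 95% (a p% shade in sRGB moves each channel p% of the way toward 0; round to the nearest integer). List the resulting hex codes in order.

#9ce208 is rgb(156, 226, 8).
15%: (156 − 23.4 = 132.6→133, 226 − 33.9 = 192.1→192, 8 − 1.2 = 6.8→7) → #85c007
35%: (156 − 54.6 = 101.4→101, 226 − 79.1 = 146.9→147, 8 − 2.8 = 5.2→5) → #659305
79%: (156 − 123.24 = 32.76→33, 226 − 178.54 = 47.46→47, 8 − 6.32 = 1.68→2) → #212f02
86%: (156 − 134.16 = 21.84→22, 226 − 194.36 = 31.64→32, 8 − 6.88 = 1.12→1) → #162001
95%: (156 − 148.2 = 7.8→8, 226 − 214.7 = 11.3→11, 8 − 7.6 = 0.4→0) → #080b00

#85c007, #659305, #212f02, #162001, #080b00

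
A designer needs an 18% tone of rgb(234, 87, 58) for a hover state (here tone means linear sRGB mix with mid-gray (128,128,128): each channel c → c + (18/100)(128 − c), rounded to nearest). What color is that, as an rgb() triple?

Per channel, c → c + 0.18(128 − c):
  R: 234 + 0.18×(128−234) = 234 − 19.08 = 214.92 → 215
  G: 87 + 0.18×(128−87) = 87 + 7.38 = 94.38 → 94
  B: 58 + 0.18×(128−58) = 58 + 12.6 = 70.6 → 71

rgb(215, 94, 71)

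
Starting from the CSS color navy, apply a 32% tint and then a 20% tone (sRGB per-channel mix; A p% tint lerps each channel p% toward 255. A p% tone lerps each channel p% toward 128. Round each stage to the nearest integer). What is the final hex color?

CSS navy is rgb(0, 0, 128).
Lerp each channel 32% toward 255:
  R: 0 + 0.32×(255−0) = 0 + 81.6 = 81.6 → 82
  G: 0 + 0.32×(255−0) = 0 + 81.6 = 81.6 → 82
  B: 128 + 0.32×(255−128) = 128 + 40.64 = 168.64 → 169
After the tint: rgb(82, 82, 169) = #5252a9.
Lerp each channel 20% toward 128:
  R: 82 + 0.2×(128−82) = 82 + 9.2 = 91.2 → 91
  G: 82 + 0.2×(128−82) = 82 + 9.2 = 91.2 → 91
  B: 169 + 0.2×(128−169) = 169 − 8.2 = 160.8 → 161
rgb(91, 91, 161) = #5b5ba1.

#5b5ba1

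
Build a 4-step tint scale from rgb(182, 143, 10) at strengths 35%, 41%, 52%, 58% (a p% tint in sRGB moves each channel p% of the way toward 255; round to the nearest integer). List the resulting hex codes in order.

#D0B660, #D4BD6E, #DCC989, #E0D098

35%: (182 + 25.55 = 207.55→208, 143 + 39.2 = 182.2→182, 10 + 85.75 = 95.75→96) → #D0B660
41%: (182 + 29.93 = 211.93→212, 143 + 45.92 = 188.92→189, 10 + 100.45 = 110.45→110) → #D4BD6E
52%: (182 + 37.96 = 219.96→220, 143 + 58.24 = 201.24→201, 10 + 127.4 = 137.4→137) → #DCC989
58%: (182 + 42.34 = 224.34→224, 143 + 64.96 = 207.96→208, 10 + 142.1 = 152.1→152) → #E0D098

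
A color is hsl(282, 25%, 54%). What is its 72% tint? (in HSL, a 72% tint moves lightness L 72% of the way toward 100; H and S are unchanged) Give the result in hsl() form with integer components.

hsl(282, 25%, 87%)

L moves 72% from 54 toward 100: 54 + 33.12 = 87.12 → 87.
H and S are unchanged.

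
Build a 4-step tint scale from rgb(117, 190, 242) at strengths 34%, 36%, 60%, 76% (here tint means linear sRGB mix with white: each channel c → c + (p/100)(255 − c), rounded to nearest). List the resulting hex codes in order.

34%: (117 + 46.92 = 163.92→164, 190 + 22.1 = 212.1→212, 242 + 4.42 = 246.42→246) → #A4D4F6
36%: (117 + 49.68 = 166.68→167, 190 + 23.4 = 213.4→213, 242 + 4.68 = 246.68→247) → #A7D5F7
60%: (117 + 82.8 = 199.8→200, 190 + 39 = 229→229, 242 + 7.8 = 249.8→250) → #C8E5FA
76%: (117 + 104.88 = 221.88→222, 190 + 49.4 = 239.4→239, 242 + 9.88 = 251.88→252) → #DEEFFC

#A4D4F6, #A7D5F7, #C8E5FA, #DEEFFC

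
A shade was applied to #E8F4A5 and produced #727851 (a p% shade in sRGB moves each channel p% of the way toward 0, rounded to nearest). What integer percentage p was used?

51%

#E8F4A5 is rgb(232, 244, 165); #727851 is rgb(114, 120, 81).
On the G channel (widest range): 120 ≈ 244 + (p/100)(0 − 244), so p ≈ 100×(120 − 244)/(0 − 244) = -12400/-244 = 50.82.
p = 51 reproduces all three channels after rounding.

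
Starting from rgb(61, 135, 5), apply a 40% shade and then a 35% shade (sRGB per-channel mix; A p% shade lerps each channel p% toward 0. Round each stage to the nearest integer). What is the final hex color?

Per channel, c → c + 0.4(0 − c):
  R: 61 − 24.4 = 36.6 → 37
  G: 135 + 0.4×(0−135) = 135 − 54 = 81 → 81
  B: 5 − 2 = 3 → 3
After the shade: rgb(37, 81, 3) = #255103.
Lerp each channel 35% toward 0:
  R: 37 + 0.35×(0−37) = 37 − 12.95 = 24.05 → 24
  G: 81 + 0.35×(0−81) = 81 − 28.35 = 52.65 → 53
  B: 3 − 1.05 = 1.95 → 2
rgb(24, 53, 2) = #183502.

#183502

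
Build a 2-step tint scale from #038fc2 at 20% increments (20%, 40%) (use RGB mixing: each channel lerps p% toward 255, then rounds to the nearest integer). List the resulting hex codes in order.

#35a5ce, #68bcda

#038fc2 is rgb(3, 143, 194).
20%: (3 + 50.4 = 53.4→53, 143 + 22.4 = 165.4→165, 194 + 12.2 = 206.2→206) → #35a5ce
40%: (3 + 100.8 = 103.8→104, 143 + 44.8 = 187.8→188, 194 + 24.4 = 218.4→218) → #68bcda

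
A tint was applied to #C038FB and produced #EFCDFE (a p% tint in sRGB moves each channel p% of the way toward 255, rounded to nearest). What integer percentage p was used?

75%

#C038FB is rgb(192, 56, 251); #EFCDFE is rgb(239, 205, 254).
On the G channel (widest range): 205 ≈ 56 + (p/100)(255 − 56), so p ≈ 100×(205 − 56)/(255 − 56) = 14900/199 = 74.87.
p = 75 reproduces all three channels after rounding.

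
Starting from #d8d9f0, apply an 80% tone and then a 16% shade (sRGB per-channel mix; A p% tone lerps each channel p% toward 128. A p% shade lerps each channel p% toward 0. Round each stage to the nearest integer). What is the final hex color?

#7b7b7e

#d8d9f0 is rgb(216, 217, 240).
Lerp each channel 80% toward 128:
  R: 216 + 0.8×(128−216) = 216 − 70.4 = 145.6 → 146
  G: 217 + 0.8×(128−217) = 217 − 71.2 = 145.8 → 146
  B: 240 + 0.8×(128−240) = 240 − 89.6 = 150.4 → 150
After the tone: rgb(146, 146, 150) = #929296.
A 16% shade moves each channel 16% toward 0:
  R: 146 − 23.36 = 122.64 → 123
  G: 146 + 0.16×(0−146) = 146 − 23.36 = 122.64 → 123
  B: 150 + 0.16×(0−150) = 150 − 24 = 126 → 126
rgb(123, 123, 126) = #7b7b7e.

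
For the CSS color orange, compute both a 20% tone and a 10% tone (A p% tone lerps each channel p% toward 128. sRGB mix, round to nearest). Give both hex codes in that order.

#e69e1a, #f2a10d

CSS orange is rgb(255, 165, 0).
20% tone:
  R: 255 + 0.2×(128−255) = 255 − 25.4 = 229.6 → 230
  G: 165 + 0.2×(128−165) = 165 − 7.4 = 157.6 → 158
  B: 0 + 0.2×(128−0) = 0 + 25.6 = 25.6 → 26
  → #e69e1a
10% tone:
  R: 255 + 0.1×(128−255) = 255 − 12.7 = 242.3 → 242
  G: 165 − 3.7 = 161.3 → 161
  B: 0 + 0.1×(128−0) = 0 + 12.8 = 12.8 → 13
  → #f2a10d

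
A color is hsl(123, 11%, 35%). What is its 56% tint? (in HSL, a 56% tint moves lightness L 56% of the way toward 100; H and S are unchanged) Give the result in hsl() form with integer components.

hsl(123, 11%, 71%)

L moves 56% from 35 toward 100: 35 + 36.4 = 71.4 → 71.
H and S are unchanged.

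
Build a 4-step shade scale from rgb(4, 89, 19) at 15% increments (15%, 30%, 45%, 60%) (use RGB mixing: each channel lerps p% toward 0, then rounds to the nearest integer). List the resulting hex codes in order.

#034C10, #033E0D, #02310A, #022408

15%: (4 − 0.6 = 3.4→3, 89 − 13.35 = 75.65→76, 19 − 2.85 = 16.15→16) → #034C10
30%: (4 − 1.2 = 2.8→3, 89 − 26.7 = 62.3→62, 19 − 5.7 = 13.3→13) → #033E0D
45%: (4 − 1.8 = 2.2→2, 89 − 40.05 = 48.95→49, 19 − 8.55 = 10.45→10) → #02310A
60%: (4 − 2.4 = 1.6→2, 89 − 53.4 = 35.6→36, 19 − 11.4 = 7.6→8) → #022408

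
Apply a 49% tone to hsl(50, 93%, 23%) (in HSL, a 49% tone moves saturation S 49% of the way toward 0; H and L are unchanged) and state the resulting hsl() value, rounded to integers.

hsl(50, 47%, 23%)

S moves 49% from 93 toward 0: 93 − 45.57 = 47.43 → 47.
H and L are unchanged.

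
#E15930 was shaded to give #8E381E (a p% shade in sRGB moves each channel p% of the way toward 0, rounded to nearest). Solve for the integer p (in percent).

37%

#E15930 is rgb(225, 89, 48); #8E381E is rgb(142, 56, 30).
On the R channel (widest range): 142 ≈ 225 + (p/100)(0 − 225), so p ≈ 100×(142 − 225)/(0 − 225) = -8300/-225 = 36.89.
p = 37 reproduces all three channels after rounding.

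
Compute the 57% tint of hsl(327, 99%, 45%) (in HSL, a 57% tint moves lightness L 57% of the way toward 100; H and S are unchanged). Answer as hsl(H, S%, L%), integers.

L moves 57% from 45 toward 100: 45 + 31.35 = 76.35 → 76.
H and S are unchanged.

hsl(327, 99%, 76%)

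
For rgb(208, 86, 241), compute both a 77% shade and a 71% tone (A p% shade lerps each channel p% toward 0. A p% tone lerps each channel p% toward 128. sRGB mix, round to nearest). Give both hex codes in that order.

77% shade:
  R: 208 + 0.77×(0−208) = 208 − 160.16 = 47.84 → 48
  G: 86 + 0.77×(0−86) = 86 − 66.22 = 19.78 → 20
  B: 241 − 185.57 = 55.43 → 55
  → #301437
71% tone:
  R: 208 − 56.8 = 151.2 → 151
  G: 86 + 29.82 = 115.82 → 116
  B: 241 − 80.23 = 160.77 → 161
  → #9774A1

#301437, #9774A1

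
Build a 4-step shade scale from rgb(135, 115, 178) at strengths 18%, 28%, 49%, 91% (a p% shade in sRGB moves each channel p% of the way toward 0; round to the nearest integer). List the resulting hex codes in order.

#6F5E92, #615380, #453B5B, #0C0A10

18%: (135 − 24.3 = 110.7→111, 115 − 20.7 = 94.3→94, 178 − 32.04 = 145.96→146) → #6F5E92
28%: (135 − 37.8 = 97.2→97, 115 − 32.2 = 82.8→83, 178 − 49.84 = 128.16→128) → #615380
49%: (135 − 66.15 = 68.85→69, 115 − 56.35 = 58.65→59, 178 − 87.22 = 90.78→91) → #453B5B
91%: (135 − 122.85 = 12.15→12, 115 − 104.65 = 10.35→10, 178 − 161.98 = 16.02→16) → #0C0A10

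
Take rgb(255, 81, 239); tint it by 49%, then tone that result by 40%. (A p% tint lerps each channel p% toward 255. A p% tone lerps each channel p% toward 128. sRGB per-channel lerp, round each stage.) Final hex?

#CC97C7

Per channel, c → c + 0.49(255 − c):
  R: 255 + 0 = 255 → 255
  G: 81 + 0.49×(255−81) = 81 + 85.26 = 166.26 → 166
  B: 239 + 7.84 = 246.84 → 247
After the tint: rgb(255, 166, 247) = #FFA6F7.
Lerp each channel 40% toward 128:
  R: 255 − 50.8 = 204.2 → 204
  G: 166 − 15.2 = 150.8 → 151
  B: 247 − 47.6 = 199.4 → 199
rgb(204, 151, 199) = #CC97C7.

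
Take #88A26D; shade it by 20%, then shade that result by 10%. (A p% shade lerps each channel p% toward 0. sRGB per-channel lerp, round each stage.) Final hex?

#62754E

#88A26D is rgb(136, 162, 109).
Per channel, c → c + 0.2(0 − c):
  R: 136 + 0.2×(0−136) = 136 − 27.2 = 108.8 → 109
  G: 162 − 32.4 = 129.6 → 130
  B: 109 + 0.2×(0−109) = 109 − 21.8 = 87.2 → 87
After the shade: rgb(109, 130, 87) = #6D8257.
Per channel, c → c + 0.1(0 − c):
  R: 109 + 0.1×(0−109) = 109 − 10.9 = 98.1 → 98
  G: 130 + 0.1×(0−130) = 130 − 13 = 117 → 117
  B: 87 − 8.7 = 78.3 → 78
rgb(98, 117, 78) = #62754E.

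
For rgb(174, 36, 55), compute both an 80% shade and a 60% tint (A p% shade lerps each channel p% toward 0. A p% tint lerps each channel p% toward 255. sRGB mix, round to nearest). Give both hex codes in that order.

#23070B, #DFA7AF

80% shade:
  R: 174 + 0.8×(0−174) = 174 − 139.2 = 34.8 → 35
  G: 36 + 0.8×(0−36) = 36 − 28.8 = 7.2 → 7
  B: 55 + 0.8×(0−55) = 55 − 44 = 11 → 11
  → #23070B
60% tint:
  R: 174 + 0.6×(255−174) = 174 + 48.6 = 222.6 → 223
  G: 36 + 0.6×(255−36) = 36 + 131.4 = 167.4 → 167
  B: 55 + 0.6×(255−55) = 55 + 120 = 175 → 175
  → #DFA7AF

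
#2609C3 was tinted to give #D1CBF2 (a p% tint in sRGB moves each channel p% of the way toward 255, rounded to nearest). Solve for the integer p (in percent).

#2609C3 is rgb(38, 9, 195); #D1CBF2 is rgb(209, 203, 242).
On the G channel (widest range): 203 ≈ 9 + (p/100)(255 − 9), so p ≈ 100×(203 − 9)/(255 − 9) = 19400/246 = 78.86.
p = 79 reproduces all three channels after rounding.

79%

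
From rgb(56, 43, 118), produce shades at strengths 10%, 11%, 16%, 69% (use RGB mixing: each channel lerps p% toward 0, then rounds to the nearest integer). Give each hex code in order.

#32276A, #322669, #2F2463, #110D25

10%: (56 − 5.6 = 50.4→50, 43 − 4.3 = 38.7→39, 118 − 11.8 = 106.2→106) → #32276A
11%: (56 − 6.16 = 49.84→50, 43 − 4.73 = 38.27→38, 118 − 12.98 = 105.02→105) → #322669
16%: (56 − 8.96 = 47.04→47, 43 − 6.88 = 36.12→36, 118 − 18.88 = 99.12→99) → #2F2463
69%: (56 − 38.64 = 17.36→17, 43 − 29.67 = 13.33→13, 118 − 81.42 = 36.58→37) → #110D25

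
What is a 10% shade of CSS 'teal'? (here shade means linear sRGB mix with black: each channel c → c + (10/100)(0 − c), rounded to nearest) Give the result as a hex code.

CSS teal is rgb(0, 128, 128).
Per channel, c → c + 0.1(0 − c):
  R: 0 + 0 = 0 → 0
  G: 128 − 12.8 = 115.2 → 115
  B: 128 − 12.8 = 115.2 → 115
rgb(0, 115, 115) = #007373.

#007373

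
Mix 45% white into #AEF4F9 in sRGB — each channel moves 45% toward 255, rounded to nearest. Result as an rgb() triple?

#AEF4F9 is rgb(174, 244, 249).
A 45% tint moves each channel 45% toward 255:
  R: 174 + 0.45×(255−174) = 174 + 36.45 = 210.45 → 210
  G: 244 + 0.45×(255−244) = 244 + 4.95 = 248.95 → 249
  B: 249 + 2.7 = 251.7 → 252

rgb(210, 249, 252)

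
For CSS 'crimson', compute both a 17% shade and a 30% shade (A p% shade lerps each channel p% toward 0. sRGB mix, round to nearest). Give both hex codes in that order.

#B71132, #9A0E2A

CSS crimson is rgb(220, 20, 60).
17% shade:
  R: 220 + 0.17×(0−220) = 220 − 37.4 = 182.6 → 183
  G: 20 + 0.17×(0−20) = 20 − 3.4 = 16.6 → 17
  B: 60 + 0.17×(0−60) = 60 − 10.2 = 49.8 → 50
  → #B71132
30% shade:
  R: 220 − 66 = 154 → 154
  G: 20 + 0.3×(0−20) = 20 − 6 = 14 → 14
  B: 60 + 0.3×(0−60) = 60 − 18 = 42 → 42
  → #9A0E2A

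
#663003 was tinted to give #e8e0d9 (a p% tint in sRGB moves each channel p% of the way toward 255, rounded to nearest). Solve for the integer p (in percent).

85%

#663003 is rgb(102, 48, 3); #e8e0d9 is rgb(232, 224, 217).
On the B channel (widest range): 217 ≈ 3 + (p/100)(255 − 3), so p ≈ 100×(217 − 3)/(255 − 3) = 21400/252 = 84.92.
p = 85 reproduces all three channels after rounding.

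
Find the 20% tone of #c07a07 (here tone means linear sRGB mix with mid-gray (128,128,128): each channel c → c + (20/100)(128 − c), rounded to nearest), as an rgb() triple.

#c07a07 is rgb(192, 122, 7).
Lerp each channel 20% toward 128:
  R: 192 − 12.8 = 179.2 → 179
  G: 122 + 1.2 = 123.2 → 123
  B: 7 + 0.2×(128−7) = 7 + 24.2 = 31.2 → 31

rgb(179, 123, 31)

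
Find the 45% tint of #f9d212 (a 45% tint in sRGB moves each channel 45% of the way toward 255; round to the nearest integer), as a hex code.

#f9d212 is rgb(249, 210, 18).
Lerp each channel 45% toward 255:
  R: 249 + 0.45×(255−249) = 249 + 2.7 = 251.7 → 252
  G: 210 + 0.45×(255−210) = 210 + 20.25 = 230.25 → 230
  B: 18 + 0.45×(255−18) = 18 + 106.65 = 124.65 → 125
rgb(252, 230, 125) = #fce67d.

#fce67d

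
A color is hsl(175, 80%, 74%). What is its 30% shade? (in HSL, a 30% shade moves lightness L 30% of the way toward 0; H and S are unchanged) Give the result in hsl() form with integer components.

hsl(175, 80%, 52%)

L moves 30% from 74 toward 0: 74 − 22.2 = 51.8 → 52.
H and S are unchanged.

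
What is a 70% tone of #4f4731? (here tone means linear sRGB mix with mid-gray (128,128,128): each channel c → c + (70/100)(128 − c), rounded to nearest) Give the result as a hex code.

#716f68

#4f4731 is rgb(79, 71, 49).
Per channel, c → c + 0.7(128 − c):
  R: 79 + 34.3 = 113.3 → 113
  G: 71 + 0.7×(128−71) = 71 + 39.9 = 110.9 → 111
  B: 49 + 0.7×(128−49) = 49 + 55.3 = 104.3 → 104
rgb(113, 111, 104) = #716f68.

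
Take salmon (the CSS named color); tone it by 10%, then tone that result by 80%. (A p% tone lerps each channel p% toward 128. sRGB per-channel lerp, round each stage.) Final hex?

CSS salmon is rgb(250, 128, 114).
Per channel, c → c + 0.1(128 − c):
  R: 250 + 0.1×(128−250) = 250 − 12.2 = 237.8 → 238
  G: 128 + 0.1×(128−128) = 128 + 0 = 128 → 128
  B: 114 + 0.1×(128−114) = 114 + 1.4 = 115.4 → 115
After the tone: rgb(238, 128, 115) = #ee8073.
Per channel, c → c + 0.8(128 − c):
  R: 238 + 0.8×(128−238) = 238 − 88 = 150 → 150
  G: 128 + 0.8×(128−128) = 128 + 0 = 128 → 128
  B: 115 + 10.4 = 125.4 → 125
rgb(150, 128, 125) = #96807d.

#96807d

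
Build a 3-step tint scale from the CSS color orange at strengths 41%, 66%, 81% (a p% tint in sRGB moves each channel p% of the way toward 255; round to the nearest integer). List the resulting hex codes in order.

#ffca69, #ffe0a8, #ffeecf

CSS orange is rgb(255, 165, 0).
41%: (255→255, 165 + 36.9 = 201.9→202, 0 + 104.55 = 104.55→105) → #ffca69
66%: (255→255, 165 + 59.4 = 224.4→224, 0 + 168.3 = 168.3→168) → #ffe0a8
81%: (255→255, 165 + 72.9 = 237.9→238, 0 + 206.55 = 206.55→207) → #ffeecf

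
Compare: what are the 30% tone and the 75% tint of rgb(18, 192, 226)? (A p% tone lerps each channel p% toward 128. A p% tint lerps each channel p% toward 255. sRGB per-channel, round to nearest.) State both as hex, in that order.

30% tone:
  R: 18 + 33 = 51 → 51
  G: 192 − 19.2 = 172.8 → 173
  B: 226 − 29.4 = 196.6 → 197
  → #33adc5
75% tint:
  R: 18 + 177.75 = 195.75 → 196
  G: 192 + 0.75×(255−192) = 192 + 47.25 = 239.25 → 239
  B: 226 + 0.75×(255−226) = 226 + 21.75 = 247.75 → 248
  → #c4eff8

#33adc5, #c4eff8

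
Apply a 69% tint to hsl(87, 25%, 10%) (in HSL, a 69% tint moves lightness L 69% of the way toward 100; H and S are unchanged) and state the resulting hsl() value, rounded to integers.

hsl(87, 25%, 72%)

L moves 69% from 10 toward 100: 10 + 62.1 = 72.1 → 72.
H and S are unchanged.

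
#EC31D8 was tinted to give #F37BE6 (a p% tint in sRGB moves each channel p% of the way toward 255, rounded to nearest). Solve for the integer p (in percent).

#EC31D8 is rgb(236, 49, 216); #F37BE6 is rgb(243, 123, 230).
On the G channel (widest range): 123 ≈ 49 + (p/100)(255 − 49), so p ≈ 100×(123 − 49)/(255 − 49) = 7400/206 = 35.92.
p = 36 reproduces all three channels after rounding.

36%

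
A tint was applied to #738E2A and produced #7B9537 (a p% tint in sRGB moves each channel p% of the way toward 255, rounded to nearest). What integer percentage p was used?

#738E2A is rgb(115, 142, 42); #7B9537 is rgb(123, 149, 55).
On the B channel (widest range): 55 ≈ 42 + (p/100)(255 − 42), so p ≈ 100×(55 − 42)/(255 − 42) = 1300/213 = 6.10.
p = 6 reproduces all three channels after rounding.

6%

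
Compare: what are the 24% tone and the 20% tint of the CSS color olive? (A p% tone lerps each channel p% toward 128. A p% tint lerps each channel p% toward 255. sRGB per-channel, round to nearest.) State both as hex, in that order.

CSS olive is rgb(128, 128, 0).
24% tone:
  R: 128 + 0.24×(128−128) = 128 + 0 = 128 → 128
  G: 128 + 0 = 128 → 128
  B: 0 + 30.72 = 30.72 → 31
  → #80801F
20% tint:
  R: 128 + 0.2×(255−128) = 128 + 25.4 = 153.4 → 153
  G: 128 + 25.4 = 153.4 → 153
  B: 0 + 51 = 51 → 51
  → #999933

#80801F, #999933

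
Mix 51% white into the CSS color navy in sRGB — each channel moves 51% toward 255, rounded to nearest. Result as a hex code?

CSS navy is rgb(0, 0, 128).
Lerp each channel 51% toward 255:
  R: 0 + 130.05 = 130.05 → 130
  G: 0 + 0.51×(255−0) = 0 + 130.05 = 130.05 → 130
  B: 128 + 0.51×(255−128) = 128 + 64.77 = 192.77 → 193
rgb(130, 130, 193) = #8282c1.

#8282c1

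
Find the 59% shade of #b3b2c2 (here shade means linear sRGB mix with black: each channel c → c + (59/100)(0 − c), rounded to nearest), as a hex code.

#494950

#b3b2c2 is rgb(179, 178, 194).
A 59% shade moves each channel 59% toward 0:
  R: 179 − 105.61 = 73.39 → 73
  G: 178 + 0.59×(0−178) = 178 − 105.02 = 72.98 → 73
  B: 194 − 114.46 = 79.54 → 80
rgb(73, 73, 80) = #494950.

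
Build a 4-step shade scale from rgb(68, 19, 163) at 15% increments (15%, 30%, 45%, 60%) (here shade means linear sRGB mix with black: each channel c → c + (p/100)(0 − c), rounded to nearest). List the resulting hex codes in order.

#3a108b, #300d72, #250a5a, #1b0841

15%: (68 − 10.2 = 57.8→58, 19 − 2.85 = 16.15→16, 163 − 24.45 = 138.55→139) → #3a108b
30%: (68 − 20.4 = 47.6→48, 19 − 5.7 = 13.3→13, 163 − 48.9 = 114.1→114) → #300d72
45%: (68 − 30.6 = 37.4→37, 19 − 8.55 = 10.45→10, 163 − 73.35 = 89.65→90) → #250a5a
60%: (68 − 40.8 = 27.2→27, 19 − 11.4 = 7.6→8, 163 − 97.8 = 65.2→65) → #1b0841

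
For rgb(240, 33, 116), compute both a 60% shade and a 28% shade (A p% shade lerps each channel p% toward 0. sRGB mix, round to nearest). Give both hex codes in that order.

#600D2E, #AD1854

60% shade:
  R: 240 − 144 = 96 → 96
  G: 33 + 0.6×(0−33) = 33 − 19.8 = 13.2 → 13
  B: 116 + 0.6×(0−116) = 116 − 69.6 = 46.4 → 46
  → #600D2E
28% shade:
  R: 240 + 0.28×(0−240) = 240 − 67.2 = 172.8 → 173
  G: 33 + 0.28×(0−33) = 33 − 9.24 = 23.76 → 24
  B: 116 + 0.28×(0−116) = 116 − 32.48 = 83.52 → 84
  → #AD1854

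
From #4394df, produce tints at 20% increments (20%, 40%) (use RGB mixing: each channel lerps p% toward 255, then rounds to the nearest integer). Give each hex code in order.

#4394df is rgb(67, 148, 223).
20%: (67 + 37.6 = 104.6→105, 148 + 21.4 = 169.4→169, 223 + 6.4 = 229.4→229) → #69a9e5
40%: (67 + 75.2 = 142.2→142, 148 + 42.8 = 190.8→191, 223 + 12.8 = 235.8→236) → #8ebfec

#69a9e5, #8ebfec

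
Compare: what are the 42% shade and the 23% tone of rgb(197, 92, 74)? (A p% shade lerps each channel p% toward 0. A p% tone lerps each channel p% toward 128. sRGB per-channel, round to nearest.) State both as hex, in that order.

42% shade:
  R: 197 + 0.42×(0−197) = 197 − 82.74 = 114.26 → 114
  G: 92 + 0.42×(0−92) = 92 − 38.64 = 53.36 → 53
  B: 74 − 31.08 = 42.92 → 43
  → #72352B
23% tone:
  R: 197 − 15.87 = 181.13 → 181
  G: 92 + 8.28 = 100.28 → 100
  B: 74 + 0.23×(128−74) = 74 + 12.42 = 86.42 → 86
  → #B56456

#72352B, #B56456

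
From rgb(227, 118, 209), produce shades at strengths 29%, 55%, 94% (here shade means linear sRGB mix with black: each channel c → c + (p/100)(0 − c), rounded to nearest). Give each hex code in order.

#A15494, #66355E, #0E070D

29%: (227 − 65.83 = 161.17→161, 118 − 34.22 = 83.78→84, 209 − 60.61 = 148.39→148) → #A15494
55%: (227 − 124.85 = 102.15→102, 118 − 64.9 = 53.1→53, 209 − 114.95 = 94.05→94) → #66355E
94%: (227 − 213.38 = 13.62→14, 118 − 110.92 = 7.08→7, 209 − 196.46 = 12.54→13) → #0E070D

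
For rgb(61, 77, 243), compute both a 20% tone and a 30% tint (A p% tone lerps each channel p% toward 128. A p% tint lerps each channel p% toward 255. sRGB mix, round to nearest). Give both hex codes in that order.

#4A57DC, #7782F7

20% tone:
  R: 61 + 0.2×(128−61) = 61 + 13.4 = 74.4 → 74
  G: 77 + 10.2 = 87.2 → 87
  B: 243 + 0.2×(128−243) = 243 − 23 = 220 → 220
  → #4A57DC
30% tint:
  R: 61 + 0.3×(255−61) = 61 + 58.2 = 119.2 → 119
  G: 77 + 0.3×(255−77) = 77 + 53.4 = 130.4 → 130
  B: 243 + 0.3×(255−243) = 243 + 3.6 = 246.6 → 247
  → #7782F7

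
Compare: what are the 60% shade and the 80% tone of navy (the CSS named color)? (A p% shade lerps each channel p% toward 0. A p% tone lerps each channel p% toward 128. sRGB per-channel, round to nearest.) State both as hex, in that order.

#000033, #666680

CSS navy is rgb(0, 0, 128).
60% shade:
  R: 0 + 0 = 0 → 0
  G: 0 + 0 = 0 → 0
  B: 128 + 0.6×(0−128) = 128 − 76.8 = 51.2 → 51
  → #000033
80% tone:
  R: 0 + 102.4 = 102.4 → 102
  G: 0 + 102.4 = 102.4 → 102
  B: 128 + 0.8×(128−128) = 128 + 0 = 128 → 128
  → #666680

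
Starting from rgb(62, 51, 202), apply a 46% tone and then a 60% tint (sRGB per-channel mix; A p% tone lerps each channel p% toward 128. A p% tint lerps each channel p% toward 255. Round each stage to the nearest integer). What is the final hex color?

#bebbdc

Per channel, c → c + 0.46(128 − c):
  R: 62 + 0.46×(128−62) = 62 + 30.36 = 92.36 → 92
  G: 51 + 35.42 = 86.42 → 86
  B: 202 − 34.04 = 167.96 → 168
After the tone: rgb(92, 86, 168) = #5c56a8.
Per channel, c → c + 0.6(255 − c):
  R: 92 + 97.8 = 189.8 → 190
  G: 86 + 0.6×(255−86) = 86 + 101.4 = 187.4 → 187
  B: 168 + 0.6×(255−168) = 168 + 52.2 = 220.2 → 220
rgb(190, 187, 220) = #bebbdc.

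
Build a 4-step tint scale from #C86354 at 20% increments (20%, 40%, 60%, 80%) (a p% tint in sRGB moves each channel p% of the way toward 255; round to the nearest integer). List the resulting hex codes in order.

#D38276, #DEA198, #E9C1BB, #F4E0DD

#C86354 is rgb(200, 99, 84).
20%: (200 + 11 = 211→211, 99 + 31.2 = 130.2→130, 84 + 34.2 = 118.2→118) → #D38276
40%: (200 + 22 = 222→222, 99 + 62.4 = 161.4→161, 84 + 68.4 = 152.4→152) → #DEA198
60%: (200 + 33 = 233→233, 99 + 93.6 = 192.6→193, 84 + 102.6 = 186.6→187) → #E9C1BB
80%: (200 + 44 = 244→244, 99 + 124.8 = 223.8→224, 84 + 136.8 = 220.8→221) → #F4E0DD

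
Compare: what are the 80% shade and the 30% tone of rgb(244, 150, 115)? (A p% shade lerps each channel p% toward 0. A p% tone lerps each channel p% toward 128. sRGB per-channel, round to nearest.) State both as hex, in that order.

#311E17, #D18F77

80% shade:
  R: 244 − 195.2 = 48.8 → 49
  G: 150 + 0.8×(0−150) = 150 − 120 = 30 → 30
  B: 115 − 92 = 23 → 23
  → #311E17
30% tone:
  R: 244 + 0.3×(128−244) = 244 − 34.8 = 209.2 → 209
  G: 150 − 6.6 = 143.4 → 143
  B: 115 + 3.9 = 118.9 → 119
  → #D18F77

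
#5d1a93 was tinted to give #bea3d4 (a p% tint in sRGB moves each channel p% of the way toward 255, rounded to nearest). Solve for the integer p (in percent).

60%

#5d1a93 is rgb(93, 26, 147); #bea3d4 is rgb(190, 163, 212).
On the G channel (widest range): 163 ≈ 26 + (p/100)(255 − 26), so p ≈ 100×(163 − 26)/(255 − 26) = 13700/229 = 59.83.
p = 60 reproduces all three channels after rounding.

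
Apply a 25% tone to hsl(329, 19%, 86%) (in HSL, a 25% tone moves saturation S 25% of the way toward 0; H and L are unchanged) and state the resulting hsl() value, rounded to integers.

S moves 25% from 19 toward 0: 19 − 4.75 = 14.25 → 14.
H and L are unchanged.

hsl(329, 14%, 86%)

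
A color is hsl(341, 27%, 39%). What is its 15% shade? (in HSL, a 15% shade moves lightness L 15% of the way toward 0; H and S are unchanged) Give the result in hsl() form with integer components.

hsl(341, 27%, 33%)

L moves 15% from 39 toward 0: 39 − 5.85 = 33.15 → 33.
H and S are unchanged.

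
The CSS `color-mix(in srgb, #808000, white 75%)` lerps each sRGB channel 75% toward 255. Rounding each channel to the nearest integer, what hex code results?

#808000 is rgb(128, 128, 0).
A 75% tint moves each channel 75% toward 255:
  R: 128 + 95.25 = 223.25 → 223
  G: 128 + 95.25 = 223.25 → 223
  B: 0 + 0.75×(255−0) = 0 + 191.25 = 191.25 → 191
rgb(223, 223, 191) = #DFDFBF.

#DFDFBF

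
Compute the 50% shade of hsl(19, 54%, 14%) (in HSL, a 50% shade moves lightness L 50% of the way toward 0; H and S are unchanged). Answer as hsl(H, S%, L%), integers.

L moves 50% from 14 toward 0: 14 − 7 = 7 → 7.
H and S are unchanged.

hsl(19, 54%, 7%)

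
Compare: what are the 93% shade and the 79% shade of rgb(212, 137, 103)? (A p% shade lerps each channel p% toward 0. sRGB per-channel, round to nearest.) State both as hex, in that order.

#0F0A07, #2D1D16

93% shade:
  R: 212 − 197.16 = 14.84 → 15
  G: 137 − 127.41 = 9.59 → 10
  B: 103 − 95.79 = 7.21 → 7
  → #0F0A07
79% shade:
  R: 212 − 167.48 = 44.52 → 45
  G: 137 + 0.79×(0−137) = 137 − 108.23 = 28.77 → 29
  B: 103 + 0.79×(0−103) = 103 − 81.37 = 21.63 → 22
  → #2D1D16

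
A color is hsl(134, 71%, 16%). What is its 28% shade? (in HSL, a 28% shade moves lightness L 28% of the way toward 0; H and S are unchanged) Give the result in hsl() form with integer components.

L moves 28% from 16 toward 0: 16 − 4.48 = 11.52 → 12.
H and S are unchanged.

hsl(134, 71%, 12%)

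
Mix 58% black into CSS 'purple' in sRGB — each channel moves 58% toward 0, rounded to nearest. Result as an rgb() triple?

rgb(54, 0, 54)

CSS purple is rgb(128, 0, 128).
Lerp each channel 58% toward 0:
  R: 128 − 74.24 = 53.76 → 54
  G: 0 + 0.58×(0−0) = 0 + 0 = 0 → 0
  B: 128 − 74.24 = 53.76 → 54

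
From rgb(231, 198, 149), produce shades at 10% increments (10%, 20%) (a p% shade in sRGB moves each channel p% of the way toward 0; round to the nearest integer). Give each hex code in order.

#D0B286, #B99E77

10%: (231 − 23.1 = 207.9→208, 198 − 19.8 = 178.2→178, 149 − 14.9 = 134.1→134) → #D0B286
20%: (231 − 46.2 = 184.8→185, 198 − 39.6 = 158.4→158, 149 − 29.8 = 119.2→119) → #B99E77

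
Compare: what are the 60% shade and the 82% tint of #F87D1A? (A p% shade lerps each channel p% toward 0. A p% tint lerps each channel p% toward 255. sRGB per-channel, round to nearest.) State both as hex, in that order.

#F87D1A is rgb(248, 125, 26).
60% shade:
  R: 248 − 148.8 = 99.2 → 99
  G: 125 + 0.6×(0−125) = 125 − 75 = 50 → 50
  B: 26 − 15.6 = 10.4 → 10
  → #63320A
82% tint:
  R: 248 + 0.82×(255−248) = 248 + 5.74 = 253.74 → 254
  G: 125 + 106.6 = 231.6 → 232
  B: 26 + 187.78 = 213.78 → 214
  → #FEE8D6

#63320A, #FEE8D6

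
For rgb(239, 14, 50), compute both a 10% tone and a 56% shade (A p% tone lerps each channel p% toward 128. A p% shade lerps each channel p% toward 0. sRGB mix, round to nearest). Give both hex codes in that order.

10% tone:
  R: 239 + 0.1×(128−239) = 239 − 11.1 = 227.9 → 228
  G: 14 + 0.1×(128−14) = 14 + 11.4 = 25.4 → 25
  B: 50 + 0.1×(128−50) = 50 + 7.8 = 57.8 → 58
  → #e4193a
56% shade:
  R: 239 + 0.56×(0−239) = 239 − 133.84 = 105.16 → 105
  G: 14 + 0.56×(0−14) = 14 − 7.84 = 6.16 → 6
  B: 50 − 28 = 22 → 22
  → #690616

#e4193a, #690616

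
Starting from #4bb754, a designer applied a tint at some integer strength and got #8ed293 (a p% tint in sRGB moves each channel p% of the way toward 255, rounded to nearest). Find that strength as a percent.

37%

#4bb754 is rgb(75, 183, 84); #8ed293 is rgb(142, 210, 147).
On the R channel (widest range): 142 ≈ 75 + (p/100)(255 − 75), so p ≈ 100×(142 − 75)/(255 − 75) = 6700/180 = 37.22.
p = 37 reproduces all three channels after rounding.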